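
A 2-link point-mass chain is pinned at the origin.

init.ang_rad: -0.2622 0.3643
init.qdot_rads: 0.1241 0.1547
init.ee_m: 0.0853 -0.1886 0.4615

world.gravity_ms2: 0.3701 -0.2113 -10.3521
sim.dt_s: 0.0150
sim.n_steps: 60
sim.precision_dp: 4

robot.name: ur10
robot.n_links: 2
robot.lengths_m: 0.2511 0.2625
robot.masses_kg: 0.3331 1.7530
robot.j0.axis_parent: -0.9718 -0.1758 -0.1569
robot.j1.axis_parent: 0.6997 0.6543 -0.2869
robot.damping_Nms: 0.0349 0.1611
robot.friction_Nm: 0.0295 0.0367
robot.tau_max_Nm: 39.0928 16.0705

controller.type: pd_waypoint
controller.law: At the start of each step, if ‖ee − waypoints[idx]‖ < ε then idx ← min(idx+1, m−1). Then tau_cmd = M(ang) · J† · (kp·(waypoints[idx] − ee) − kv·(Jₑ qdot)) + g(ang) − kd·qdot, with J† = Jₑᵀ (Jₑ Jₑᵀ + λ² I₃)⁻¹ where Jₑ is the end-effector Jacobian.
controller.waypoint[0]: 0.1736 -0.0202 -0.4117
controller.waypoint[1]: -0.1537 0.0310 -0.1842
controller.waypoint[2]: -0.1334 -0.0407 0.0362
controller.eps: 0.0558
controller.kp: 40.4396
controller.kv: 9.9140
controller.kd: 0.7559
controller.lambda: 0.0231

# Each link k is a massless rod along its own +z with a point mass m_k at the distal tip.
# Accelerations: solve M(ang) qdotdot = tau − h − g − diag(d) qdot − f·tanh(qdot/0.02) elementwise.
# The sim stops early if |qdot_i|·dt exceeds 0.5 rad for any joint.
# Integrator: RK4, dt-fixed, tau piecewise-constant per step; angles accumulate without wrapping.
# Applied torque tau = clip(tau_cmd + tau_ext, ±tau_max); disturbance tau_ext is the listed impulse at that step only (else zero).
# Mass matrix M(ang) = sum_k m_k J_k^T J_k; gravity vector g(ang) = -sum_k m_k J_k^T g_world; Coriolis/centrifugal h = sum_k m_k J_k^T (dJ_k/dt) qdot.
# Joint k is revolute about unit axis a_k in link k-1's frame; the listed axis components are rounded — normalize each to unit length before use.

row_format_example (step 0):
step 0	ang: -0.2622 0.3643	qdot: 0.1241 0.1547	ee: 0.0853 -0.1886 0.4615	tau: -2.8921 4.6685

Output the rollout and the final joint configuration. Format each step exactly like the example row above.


step 1	ang: -0.2545 0.3840	qdot: 0.8927 2.4490	ee: 0.0873 -0.1883 0.4603	tau: -2.3420 1.9790
step 2	ang: -0.2400 0.4269	qdot: 1.0429 3.2725	ee: 0.0916 -0.1887 0.4571	tau: -1.3417 0.9003
step 3	ang: -0.2242 0.4794	qdot: 1.0659 3.7292	ee: 0.0968 -0.1900 0.4524	tau: -0.3722 0.2796
step 4	ang: -0.2081 0.5380	qdot: 1.0766 4.0898	ee: 0.1024 -0.1921 0.4465	tau: 0.4698 -0.1807
step 5	ang: -0.1918 0.6018	qdot: 1.0955 4.4142	ee: 0.1080 -0.1948 0.4392	tau: 1.1752 -0.5614
step 6	ang: -0.1752 0.6702	qdot: 1.1176 4.7061	ee: 0.1135 -0.1980 0.4307	tau: 1.7505 -0.8851
step 7	ang: -0.1583 0.7427	qdot: 1.1311 4.9538	ee: 0.1186 -0.2016 0.4210	tau: 2.2033 -1.1592
step 8	ang: -0.1414 0.8184	qdot: 1.1226 5.1438	ee: 0.1232 -0.2054 0.4100	tau: 2.5432 -1.3878
step 9	ang: -0.1248 0.8966	qdot: 1.0808 5.2665	ee: 0.1270 -0.2095 0.3979	tau: 2.7872 -1.5769
step 10	ang: -0.1092 0.9760	qdot: 0.9980 5.3196	ee: 0.1300 -0.2137 0.3847	tau: 2.9601 -1.7349
step 11	ang: -0.0951 1.0557	qdot: 0.8718 5.3082	ee: 0.1321 -0.2182 0.3706	tau: 3.0913 -1.8722
step 12	ang: -0.0833 1.1349	qdot: 0.7038 5.2423	ee: 0.1333 -0.2228 0.3556	tau: 3.2075 -1.9983
step 13	ang: -0.0742 1.2127	qdot: 0.4986 5.1339	ee: 0.1337 -0.2277 0.3399	tau: 3.3284 -2.1200
step 14	ang: -0.0685 1.2887	qdot: 0.2619 4.9942	ee: 0.1333 -0.2327 0.3234	tau: 3.4649 -2.2400
step 15	ang: -0.0665 1.3624	qdot: 0.0003 4.8329	ee: 0.1323 -0.2378 0.3063	tau: 3.6200 -2.3585
step 16	ang: -0.0686 1.4336	qdot: -0.2755 4.6629	ee: 0.1307 -0.2429 0.2885	tau: 3.7826 -2.4776
step 17	ang: -0.0749 1.5021	qdot: -0.5691 4.4774	ee: 0.1288 -0.2480 0.2702	tau: 3.9641 -2.5843
step 18	ang: -0.0857 1.5678	qdot: -0.8752 4.2812	ee: 0.1264 -0.2530 0.2513	tau: 4.1603 -2.6763
step 19	ang: -0.1011 1.6305	qdot: -1.1892 4.0773	ee: 0.1239 -0.2578 0.2319	tau: 4.3657 -2.7509
step 20	ang: -0.1213 1.6901	qdot: -1.5068 3.8672	ee: 0.1212 -0.2622 0.2120	tau: 4.5760 -2.8050
step 21	ang: -0.1463 1.7465	qdot: -1.8243 3.6516	ee: 0.1184 -0.2662 0.1917	tau: 4.7870 -2.8363
step 22	ang: -0.1760 1.7997	qdot: -2.1378 3.4309	ee: 0.1157 -0.2697 0.1710	tau: 4.9955 -2.8427
step 23	ang: -0.2103 1.8495	qdot: -2.4437 3.2053	ee: 0.1130 -0.2725 0.1500	tau: 5.1984 -2.8230
step 24	ang: -0.2492 1.8959	qdot: -2.7379 2.9751	ee: 0.1105 -0.2746 0.1288	tau: 5.3926 -2.7768
step 25	ang: -0.2923 1.9388	qdot: -3.0165 2.7405	ee: 0.1081 -0.2758 0.1074	tau: 5.5756 -2.7042
step 26	ang: -0.3395 1.9782	qdot: -3.2754 2.5023	ee: 0.1059 -0.2762 0.0860	tau: 5.7446 -2.6062
step 27	ang: -0.3904 2.0139	qdot: -3.5107 2.2615	ee: 0.1039 -0.2756 0.0647	tau: 5.8972 -2.4844
step 28	ang: -0.4446 2.0461	qdot: -3.7189 2.0194	ee: 0.1022 -0.2741 0.0435	tau: 6.0309 -2.3410
step 29	ang: -0.5017 2.0746	qdot: -3.8967 1.7778	ee: 0.1007 -0.2716 0.0227	tau: 6.1437 -2.1790
step 30	ang: -0.5613 2.0995	qdot: -4.0418 1.5384	ee: 0.0995 -0.2681 0.0024	tau: 6.2339 -2.0015
step 31	ang: -0.6228 2.1209	qdot: -4.1526 1.3036	ee: 0.0985 -0.2637 -0.0175	tau: 6.3000 -1.8122
step 32	ang: -0.6856 2.1387	qdot: -4.2283 1.0755	ee: 0.0978 -0.2585 -0.0367	tau: 6.3413 -1.6150
step 33	ang: -0.7494 2.1533	qdot: -4.2695 0.8562	ee: 0.0974 -0.2525 -0.0551	tau: 6.3573 -1.4136
step 34	ang: -0.8135 2.1646	qdot: -4.2772 0.6479	ee: 0.0972 -0.2457 -0.0728	tau: 6.3485 -1.2117
step 35	ang: -0.8775 2.1728	qdot: -4.2538 0.4523	ee: 0.0973 -0.2384 -0.0896	tau: 6.3155 -1.0125
step 36	ang: -0.9410 2.1783	qdot: -4.2019 0.2707	ee: 0.0975 -0.2305 -0.1054	tau: 6.2597 -0.8188
step 37	ang: -1.0035 2.1811	qdot: -4.1250 0.1042	ee: 0.0980 -0.2222 -0.1204	tau: 6.1827 -0.6329
step 38	ang: -1.0646 2.1815	qdot: -4.0258 -0.0444	ee: 0.0986 -0.2136 -0.1344	tau: 6.0858 -0.4604
step 39	ang: -1.1241 2.1800	qdot: -3.9063 -0.1685	ee: 0.0994 -0.2048 -0.1475	tau: 5.9702 -0.3132
step 40	ang: -1.1818 2.1766	qdot: -3.7744 -0.2807	ee: 0.1003 -0.1958 -0.1597	tau: 5.8415 -0.1718
step 41	ang: -1.2373 2.1716	qdot: -3.6329 -0.3804	ee: 0.1013 -0.1868 -0.1710	tau: 5.7012 -0.0378
step 42	ang: -1.2907 2.1653	qdot: -3.4844 -0.4678	ee: 0.1024 -0.1779 -0.1815	tau: 5.5510 0.0880
step 43	ang: -1.3419 2.1577	qdot: -3.3313 -0.5433	ee: 0.1035 -0.1690 -0.1911	tau: 5.3929 0.2055
step 44	ang: -1.3907 2.1491	qdot: -3.1759 -0.6077	ee: 0.1048 -0.1603 -0.2000	tau: 5.2286 0.3146
step 45	ang: -1.4372 2.1395	qdot: -3.0201 -0.6618	ee: 0.1061 -0.1519 -0.2082	tau: 5.0600 0.4158
step 46	ang: -1.4813 2.1293	qdot: -2.8658 -0.7067	ee: 0.1075 -0.1436 -0.2157	tau: 4.8890 0.5095
step 47	ang: -1.5232 2.1184	qdot: -2.7142 -0.7433	ee: 0.1089 -0.1357 -0.2226	tau: 4.7170 0.5965
step 48	ang: -1.5628 2.1070	qdot: -2.5666 -0.7727	ee: 0.1103 -0.1281 -0.2290	tau: 4.5456 0.6772
step 49	ang: -1.6003 2.0952	qdot: -2.4238 -0.7956	ee: 0.1118 -0.1208 -0.2348	tau: 4.3758 0.7524
step 50	ang: -1.6356 2.0832	qdot: -2.2863 -0.8131	ee: 0.1133 -0.1139 -0.2402	tau: 4.2090 0.8225
step 51	ang: -1.6689 2.0709	qdot: -2.1549 -0.8259	ee: 0.1148 -0.1073 -0.2452	tau: 4.0458 0.8882
step 52	ang: -1.7003 2.0584	qdot: -2.0296 -0.8346	ee: 0.1163 -0.1010 -0.2498	tau: 3.8871 0.9497
step 53	ang: -1.7299 2.0459	qdot: -1.9106 -0.8400	ee: 0.1179 -0.0951 -0.2540	tau: 3.7335 1.0076
step 54	ang: -1.7577 2.0332	qdot: -1.7982 -0.8424	ee: 0.1194 -0.0896 -0.2580	tau: 3.5853 1.0621
step 55	ang: -1.7839 2.0206	qdot: -1.6920 -0.8424	ee: 0.1210 -0.0844 -0.2616	tau: 3.4431 1.1135
step 56	ang: -1.8085 2.0080	qdot: -1.5922 -0.8404	ee: 0.1225 -0.0794 -0.2651	tau: 3.3069 1.1620
step 57	ang: -1.8317 1.9954	qdot: -1.4985 -0.8367	ee: 0.1241 -0.0749 -0.2683	tau: 3.1770 1.2078
step 58	ang: -1.8535 1.9829	qdot: -1.4106 -0.8315	ee: 0.1257 -0.0706 -0.2713	tau: 3.0534 1.2510
step 59	ang: -1.8741 1.9704	qdot: -1.3285 -0.8251	ee: 0.1272 -0.0666 -0.2741	tau: 2.9361 1.2917
step 60	ang: -1.8934 1.9581	qdot: -1.2517 -0.8178	ee: 0.1288 -0.0628 -0.2767
final ang (rad): -1.8934 1.9581


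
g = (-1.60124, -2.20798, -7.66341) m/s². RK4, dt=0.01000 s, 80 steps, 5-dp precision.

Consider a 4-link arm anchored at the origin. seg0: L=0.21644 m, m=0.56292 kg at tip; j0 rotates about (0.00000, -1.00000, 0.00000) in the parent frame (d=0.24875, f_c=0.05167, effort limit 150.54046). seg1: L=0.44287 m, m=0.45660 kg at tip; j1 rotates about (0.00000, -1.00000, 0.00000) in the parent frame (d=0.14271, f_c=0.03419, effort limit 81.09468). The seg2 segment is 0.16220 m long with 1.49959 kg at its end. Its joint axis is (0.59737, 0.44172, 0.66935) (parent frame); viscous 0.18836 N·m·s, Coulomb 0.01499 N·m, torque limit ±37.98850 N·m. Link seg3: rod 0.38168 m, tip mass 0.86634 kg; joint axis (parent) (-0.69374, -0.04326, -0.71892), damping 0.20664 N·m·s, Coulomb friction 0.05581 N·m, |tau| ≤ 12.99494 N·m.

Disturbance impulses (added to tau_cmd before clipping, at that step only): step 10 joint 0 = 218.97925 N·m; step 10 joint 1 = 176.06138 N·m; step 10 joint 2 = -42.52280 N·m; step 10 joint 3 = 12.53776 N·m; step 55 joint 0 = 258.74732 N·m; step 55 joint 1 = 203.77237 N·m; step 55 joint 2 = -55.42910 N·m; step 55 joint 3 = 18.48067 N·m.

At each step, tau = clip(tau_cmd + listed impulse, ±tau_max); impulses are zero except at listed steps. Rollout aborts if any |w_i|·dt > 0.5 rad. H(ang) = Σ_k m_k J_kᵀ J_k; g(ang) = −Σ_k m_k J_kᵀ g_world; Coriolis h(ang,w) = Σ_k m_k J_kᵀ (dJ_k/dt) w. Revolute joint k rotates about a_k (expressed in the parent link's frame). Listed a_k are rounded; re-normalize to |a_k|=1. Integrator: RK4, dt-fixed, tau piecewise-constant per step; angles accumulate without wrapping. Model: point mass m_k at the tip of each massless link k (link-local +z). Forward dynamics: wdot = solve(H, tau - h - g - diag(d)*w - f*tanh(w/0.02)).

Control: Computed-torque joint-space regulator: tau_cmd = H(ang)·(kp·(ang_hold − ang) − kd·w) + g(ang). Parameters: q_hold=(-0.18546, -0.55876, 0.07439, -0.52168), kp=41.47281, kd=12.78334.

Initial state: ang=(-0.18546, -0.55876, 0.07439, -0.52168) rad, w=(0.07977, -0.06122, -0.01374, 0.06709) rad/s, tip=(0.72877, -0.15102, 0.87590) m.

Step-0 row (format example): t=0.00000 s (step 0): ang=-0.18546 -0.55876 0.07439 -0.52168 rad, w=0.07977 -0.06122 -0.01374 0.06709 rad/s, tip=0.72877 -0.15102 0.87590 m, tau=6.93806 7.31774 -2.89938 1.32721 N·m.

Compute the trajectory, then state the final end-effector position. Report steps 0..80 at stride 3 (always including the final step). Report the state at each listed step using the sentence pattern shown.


t=0.03000 s (step 3): ang=-0.18418 -0.55945 0.07351 -0.52126 rad, w=0.01723 0.00431 -0.01649 0.01129 rad/s, tip=0.72796 -0.15070 0.87669 m, tau=7.23590 7.52497 -2.96997 1.36104 N·m.
t=0.06000 s (step 6): ang=-0.18388 -0.55922 0.07299 -0.52126 rad, w=0.00595 0.00899 -0.00627 0.00786 rad/s, tip=0.72746 -0.15056 0.87722 m, tau=7.45336 7.69455 -3.02157 1.38061 N·m.
t=0.09000 s (step 9): ang=-0.18376 -0.55902 0.07271 -0.52133 rad, w=0.00280 0.00572 -0.00068 0.00647 rad/s, tip=0.72717 -0.15050 0.87753 m, tau=7.61423 7.82291 -3.05907 1.39433 N·m.
t=0.12000 s (step 12): ang=-0.08040 -0.69326 -0.00014 -0.56373 rad, w=5.68246 -7.21516 -3.52490 -1.53941 rad/s, tip=0.71430 -0.13961 0.87450 m, tau=-8.96348 -0.25140 1.07089 -0.12392 N·m.
t=0.15000 s (step 15): ang=0.04109 -0.84291 -0.06358 -0.57591 rad, w=2.77656 -3.31293 -1.22810 0.13263 rad/s, tip=0.69664 -0.12390 0.87183 m, tau=-4.30422 2.57394 0.01316 0.17289 N·m.
t=0.18000 s (step 18): ang=0.09979 -0.91163 -0.08876 -0.57075 rad, w=1.27535 -1.45531 -0.54146 0.15614 rad/s, tip=0.68648 -0.11515 0.87158 m, tau=-0.95721 4.45640 -0.80573 0.49333 N·m.
t=0.21000 s (step 21): ang=0.12399 -0.93849 -0.09942 -0.56763 rad, w=0.40823 -0.42419 -0.20081 0.04966 rad/s, tip=0.68129 -0.11118 0.87242 m, tau=1.40796 5.72444 -1.41446 0.74433 N·m.
t=0.24000 s (step 24): ang=0.12797 -0.94156 -0.10197 -0.56705 rad, w=-0.09088 0.15768 0.02208 0.00999 rad/s, tip=0.67942 -0.11026 0.87373 m, tau=3.07246 6.59514 -1.85878 0.92637 N·m.
t=0.27000 s (step 27): ang=0.12092 -0.93192 -0.09925 -0.56706 rad, w=-0.35666 0.45994 0.15758 0.00367 rad/s, tip=0.67966 -0.11110 0.87502 m, tau=4.24514 7.21515 -2.17400 1.05330 N·m.
t=0.30000 s (step 30): ang=0.10779 -0.91542 -0.09336 -0.56719 rad, w=-0.50426 0.62392 0.23565 0.00013 rad/s, tip=0.68120 -0.11293 0.87610 m, tau=5.10476 7.65508 -2.40505 1.14665 N·m.
t=0.33000 s (step 33): ang=0.09145 -0.89542 -0.08572 -0.56737 rad, w=-0.57605 0.70004 0.27579 -0.00174 rad/s, tip=0.68353 -0.11531 0.87693 m, tau=5.74640 7.97199 -2.57575 1.21576 N·m.
t=0.36000 s (step 36): ang=0.07374 -0.87403 -0.07726 -0.56757 rad, w=-0.59950 0.72051 0.29105 -0.00265 rad/s, tip=0.68628 -0.11792 0.87748 m, tau=6.23361 8.20288 -2.70307 1.26735 N·m.
t=0.39000 s (step 39): ang=0.05580 -0.85257 -0.06859 -0.56778 rad, w=-0.59281 0.70664 0.29043 -0.00290 rad/s, tip=0.68921 -0.12058 0.87777 m, tau=6.60893 8.37181 -2.79896 1.30619 N·m.
t=0.42000 s (step 42): ang=0.03836 -0.83187 -0.06010 -0.56799 rad, w=-0.56815 0.67267 0.28011 -0.00272 rad/s, tip=0.69219 -0.12316 0.87784 m, tau=6.90116 8.49479 -2.87184 1.33568 N·m.
t=0.45000 s (step 45): ang=0.02182 -0.81235 -0.05201 -0.56820 rad, w=-0.53361 0.62806 0.26426 -0.00225 rad/s, tip=0.69510 -0.12561 0.87773 m, tau=7.13025 8.58280 -2.92762 1.35825 N·m.
t=0.48000 s (step 48): ang=0.00640 -0.79426 -0.04445 -0.56840 rad, w=-0.49449 0.57900 0.24564 -0.00163 rad/s, tip=0.69789 -0.12788 0.87747 m, tau=7.31039 8.64375 -2.97051 1.37567 N·m.
t=0.51000 s (step 51): ang=-0.00783 -0.77765 -0.03747 -0.56858 rad, w=-0.45418 0.52939 0.22606 -0.00093 rad/s, tip=0.70051 -0.12996 0.87711 m, tau=7.45203 8.68354 -3.00357 1.38918 N·m.
t=0.54000 s (step 54): ang=-0.02086 -0.76251 -0.03108 -0.56876 rad, w=-0.41472 0.48157 0.20665 -0.00022 rad/s, tip=0.70296 -0.13186 0.87668 m, tau=7.56309 8.70676 -3.02907 1.39972 N·m.
t=0.57000 s (step 57): ang=0.05167 -0.85336 -0.07910 -0.59516 rad, w=4.42841 -5.40544 -2.54436 -0.94699 rad/s, tip=0.69207 -0.12358 0.87345 m, tau=-8.92081 0.63091 1.08494 -0.06946 N·m.
t=0.60000 s (step 60): ang=0.14716 -0.96681 -0.12581 -0.60169 rad, w=2.15858 -2.49059 -0.92017 0.10057 rad/s, tip=0.67598 -0.11082 0.87068 m, tau=-4.20808 3.30191 0.01074 0.24743 N·m.
t=0.63000 s (step 63): ang=0.19091 -1.01623 -0.14401 -0.59830 rad, w=0.86446 -0.94222 -0.35675 0.09282 rad/s, tip=0.66743 -0.10436 0.87036 m, tau=-0.91047 5.02339 -0.80486 0.55424 N·m.
t=0.66000 s (step 66): ang=0.20431 -1.02991 -0.14978 -0.59670 rad, w=0.08923 -0.04275 -0.05002 0.01943 rad/s, tip=0.66382 -0.10217 0.87131 m, tau=1.38015 6.13850 -1.40507 0.79056 N·m.
t=0.69000 s (step 69): ang=0.19997 -1.02318 -0.14814 -0.59645 rad, w=-0.33989 0.44626 0.15062 0.01093 rad/s, tip=0.66343 -0.10263 0.87278 m, tau=2.95909 6.89677 -1.83369 0.95759 N·m.
t=0.72000 s (step 72): ang=0.18577 -1.00531 -0.14185 -0.59644 rad, w=-0.58489 0.72101 0.26835 0.00599 rad/s, tip=0.66503 -0.10461 0.87432 m, tau=4.08901 7.41660 -2.14383 1.07957 N·m.
t=0.75000 s (step 75): ang=0.16606 -0.98132 -0.13288 -0.59652 rad, w=-0.71465 0.86318 0.33241 0.00303 rad/s, tip=0.66784 -0.10744 0.87571 m, tau=4.92245 7.78395 -2.37138 1.16973 N·m.
t=0.78000 s (step 78): ang=0.14367 -0.95444 -0.12253 -0.59664 rad, w=-0.76945 0.91929 0.36089 0.00164 rad/s, tip=0.67133 -0.11069 0.87684 m, tau=5.55384 8.05233 -2.54029 1.23685 N·m.
t=0.80000 s (step 80): ang=0.12817 -0.93599 -0.11532 -0.59673 rad, w=-0.77801 0.92461 0.36630 0.00120 rad/s, tip=0.67385 -0.11293 0.87742 m.
final tip position (m): 0.67385 -0.11293 0.87742


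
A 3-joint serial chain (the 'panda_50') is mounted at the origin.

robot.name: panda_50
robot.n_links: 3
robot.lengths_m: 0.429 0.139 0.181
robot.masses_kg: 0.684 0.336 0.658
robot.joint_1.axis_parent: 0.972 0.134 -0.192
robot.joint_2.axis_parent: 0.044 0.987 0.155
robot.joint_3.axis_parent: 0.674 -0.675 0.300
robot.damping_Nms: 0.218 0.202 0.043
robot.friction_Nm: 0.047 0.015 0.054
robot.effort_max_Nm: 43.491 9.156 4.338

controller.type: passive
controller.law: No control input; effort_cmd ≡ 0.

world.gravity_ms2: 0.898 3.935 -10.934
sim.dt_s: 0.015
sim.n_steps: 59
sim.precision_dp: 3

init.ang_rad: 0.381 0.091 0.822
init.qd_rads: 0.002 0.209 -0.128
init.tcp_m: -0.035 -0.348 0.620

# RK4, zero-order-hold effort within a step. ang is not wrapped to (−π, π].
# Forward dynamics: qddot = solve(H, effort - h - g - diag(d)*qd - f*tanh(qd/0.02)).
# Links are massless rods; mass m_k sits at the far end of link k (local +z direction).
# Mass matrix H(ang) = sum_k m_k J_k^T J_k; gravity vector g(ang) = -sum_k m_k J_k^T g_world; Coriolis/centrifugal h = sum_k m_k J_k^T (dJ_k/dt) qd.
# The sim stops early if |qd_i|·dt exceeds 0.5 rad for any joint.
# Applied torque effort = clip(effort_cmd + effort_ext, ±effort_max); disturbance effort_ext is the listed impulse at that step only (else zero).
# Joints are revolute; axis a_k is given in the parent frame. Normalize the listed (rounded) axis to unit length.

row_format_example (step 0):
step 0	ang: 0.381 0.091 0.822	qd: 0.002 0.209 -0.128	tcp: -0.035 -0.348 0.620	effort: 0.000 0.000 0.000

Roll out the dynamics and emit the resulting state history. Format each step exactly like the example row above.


step 1	ang: 0.380 0.096 0.828	qd: -0.075 0.452 0.856	tcp: -0.034 -0.348 0.619	effort: 0.000 0.000 0.000
step 2	ang: 0.379 0.104 0.847	qd: -0.137 0.652 1.727	tcp: -0.033 -0.348 0.617	effort: 0.000 0.000 0.000
step 3	ang: 0.376 0.115 0.879	qd: -0.188 0.816 2.520	tcp: -0.032 -0.349 0.613	effort: 0.000 0.000 0.000
step 4	ang: 0.373 0.129 0.923	qd: -0.227 0.945 3.248	tcp: -0.032 -0.350 0.608	effort: 0.000 0.000 0.000
step 5	ang: 0.370 0.144 0.976	qd: -0.254 1.041 3.919	tcp: -0.031 -0.351 0.601	effort: 0.000 0.000 0.000
step 6	ang: 0.366 0.160 1.040	qd: -0.269 1.103 4.543	tcp: -0.031 -0.352 0.593	effort: 0.000 0.000 0.000
step 7	ang: 0.362 0.177 1.112	qd: -0.272 1.131 5.128	tcp: -0.031 -0.353 0.583	effort: 0.000 0.000 0.000
step 8	ang: 0.358 0.193 1.194	qd: -0.260 1.123 5.682	tcp: -0.031 -0.354 0.572	effort: 0.000 0.000 0.000
step 9	ang: 0.354 0.210 1.283	qd: -0.233 1.074 6.211	tcp: -0.031 -0.354 0.558	effort: 0.000 0.000 0.000
step 10	ang: 0.351 0.225 1.380	qd: -0.189 0.979 6.721	tcp: -0.031 -0.353 0.543	effort: 0.000 0.000 0.000
step 11	ang: 0.348 0.239 1.484	qd: -0.124 0.824 7.220	tcp: -0.031 -0.352 0.526	effort: 0.000 0.000 0.000
step 12	ang: 0.347 0.250 1.596	qd: -0.038 0.594 7.715	tcp: -0.031 -0.349 0.508	effort: 0.000 0.000 0.000
step 13	ang: 0.347 0.256 1.716	qd: 0.072 0.267 8.217	tcp: -0.030 -0.345 0.488	effort: 0.000 0.000 0.000
step 14	ang: 0.349 0.257 1.843	qd: 0.210 -0.185 8.734	tcp: -0.028 -0.340 0.466	effort: 0.000 0.000 0.000
step 15	ang: 0.354 0.250 1.978	qd: 0.380 -0.773 9.272	tcp: -0.025 -0.333 0.443	effort: 0.000 0.000 0.000
step 16	ang: 0.361 0.233 2.121	qd: 0.588 -1.505 9.834	tcp: -0.020 -0.324 0.420	effort: 0.000 0.000 0.000
step 17	ang: 0.372 0.205 2.273	qd: 0.834 -2.250 10.403	tcp: -0.013 -0.314 0.397	effort: 0.000 0.000 0.000
step 18	ang: 0.386 0.168 2.433	qd: 1.111 -2.610 10.906	tcp: -0.001 -0.303 0.375	effort: 0.000 0.000 0.000
step 19	ang: 0.405 0.131 2.599	qd: 1.390 -2.027 11.216	tcp: 0.015 -0.291 0.357	effort: 0.000 0.000 0.000
step 20	ang: 0.428 0.112 2.768	qd: 1.636 -0.519 11.283	tcp: 0.034 -0.280 0.342	effort: 0.000 0.000 0.000
step 21	ang: 0.454 0.117 2.937	qd: 1.844 1.153 11.219	tcp: 0.055 -0.269 0.332	effort: 0.000 0.000 0.000
step 22	ang: 0.483 0.145 3.105	qd: 2.016 2.591 11.092	tcp: 0.077 -0.259 0.324	effort: 0.000 0.000 0.000
step 23	ang: 0.514 0.193 3.270	qd: 2.151 3.741 10.898	tcp: 0.097 -0.249 0.320	effort: 0.000 0.000 0.000
step 24	ang: 0.547 0.256 3.431	qd: 2.249 4.647 10.613	tcp: 0.116 -0.240 0.317	effort: 0.000 0.000 0.000
step 25	ang: 0.581 0.331 3.587	qd: 2.311 5.337 10.217	tcp: 0.133 -0.232 0.315	effort: 0.000 0.000 0.000
step 26	ang: 0.616 0.415 3.737	qd: 2.344 5.819 9.703	tcp: 0.148 -0.225 0.314	effort: 0.000 0.000 0.000
step 27	ang: 0.652 0.505 3.878	qd: 2.357 6.093 9.075	tcp: 0.162 -0.221 0.313	effort: 0.000 0.000 0.000
step 28	ang: 0.687 0.597 4.009	qd: 2.364 6.171 8.345	tcp: 0.173 -0.218 0.311	effort: 0.000 0.000 0.000
step 29	ang: 0.723 0.689 4.128	qd: 2.377 6.078 7.532	tcp: 0.183 -0.216 0.309	effort: 0.000 0.000 0.000
step 30	ang: 0.758 0.779 4.234	qd: 2.407 5.851 6.664	tcp: 0.191 -0.217 0.304	effort: 0.000 0.000 0.000
step 31	ang: 0.795 0.864 4.328	qd: 2.461 5.538 5.774	tcp: 0.197 -0.218 0.299	effort: 0.000 0.000 0.000
step 32	ang: 0.832 0.945 4.408	qd: 2.545 5.182 4.897	tcp: 0.202 -0.221 0.291	effort: 0.000 0.000 0.000
step 33	ang: 0.871 1.020 4.475	qd: 2.659 4.819 4.064	tcp: 0.205 -0.224 0.283	effort: 0.000 0.000 0.000
step 34	ang: 0.912 1.089 4.530	qd: 2.803 4.471 3.296	tcp: 0.207 -0.229 0.272	effort: 0.000 0.000 0.000
step 35	ang: 0.956 1.154 4.574	qd: 2.975 4.143 2.604	tcp: 0.207 -0.233 0.261	effort: 0.000 0.000 0.000
step 36	ang: 1.002 1.214 4.608	qd: 3.170 3.834 1.990	tcp: 0.206 -0.239 0.248	effort: 0.000 0.000 0.000
step 37	ang: 1.051 1.269 4.634	qd: 3.386 3.531 1.447	tcp: 0.204 -0.244 0.235	effort: 0.000 0.000 0.000
step 38	ang: 1.103 1.319 4.652	qd: 3.618 3.220 0.963	tcp: 0.200 -0.250 0.220	effort: 0.000 0.000 0.000
step 39	ang: 1.159 1.365 4.663	qd: 3.863 2.886 0.526	tcp: 0.196 -0.257 0.204	effort: 0.000 0.000 0.000
step 40	ang: 1.219 1.406 4.668	qd: 4.118 2.516 0.123	tcp: 0.190 -0.264 0.188	effort: 0.000 0.000 0.000
step 41	ang: 1.283 1.441 4.667	qd: 4.383 2.151 -0.160	tcp: 0.184 -0.272 0.170	effort: 0.000 0.000 0.000
step 42	ang: 1.351 1.470 4.664	qd: 4.656 1.761 -0.358	tcp: 0.178 -0.280 0.151	effort: 0.000 0.000 0.000
step 43	ang: 1.423 1.493 4.657	qd: 4.926 1.287 -0.563	tcp: 0.171 -0.288 0.130	effort: 0.000 0.000 0.000
step 44	ang: 1.499 1.508 4.647	qd: 5.193 0.735 -0.764	tcp: 0.164 -0.296 0.107	effort: 0.000 0.000 0.000
step 45	ang: 1.578 1.515 4.634	qd: 5.452 0.112 -0.940	tcp: 0.158 -0.304 0.082	effort: 0.000 0.000 0.000
step 46	ang: 1.662 1.512 4.619	qd: 5.702 -0.544 -1.045	tcp: 0.152 -0.312 0.055	effort: 0.000 0.000 0.000
step 47	ang: 1.749 1.498 4.603	qd: 5.939 -1.247 -1.074	tcp: 0.146 -0.319 0.026	effort: 0.000 0.000 0.000
step 48	ang: 1.840 1.474 4.587	qd: 6.157 -1.980 -0.989	tcp: 0.141 -0.324 -0.007	effort: 0.000 0.000 0.000
step 49	ang: 1.934 1.439 4.574	qd: 6.353 -2.715 -0.739	tcp: 0.136 -0.328 -0.042	effort: 0.000 0.000 0.000
step 50	ang: 2.031 1.393 4.566	qd: 6.522 -3.412 -0.264	tcp: 0.133 -0.330 -0.080	effort: 0.000 0.000 0.000
step 51	ang: 2.130 1.337 4.567	qd: 6.650 -4.096 0.370	tcp: 0.130 -0.329 -0.121	effort: 0.000 0.000 0.000
step 52	ang: 2.230 1.271 4.579	qd: 6.739 -4.614 1.373	tcp: 0.128 -0.325 -0.166	effort: 0.000 0.000 0.000
step 53	ang: 2.331 1.199 4.610	qd: 6.779 -4.860 2.850	tcp: 0.127 -0.319 -0.213	effort: 0.000 0.000 0.000
step 54	ang: 2.433 1.127 4.668	qd: 6.751 -4.738 4.865	tcp: 0.127 -0.310 -0.264	effort: 0.000 0.000 0.000
step 55	ang: 2.533 1.060 4.759	qd: 6.619 -4.186 7.450	tcp: 0.126 -0.298 -0.318	effort: 0.000 0.000 0.000
step 56	ang: 2.631 1.003 4.894	qd: 6.330 -3.241 10.570	tcp: 0.124 -0.283 -0.377	effort: 0.000 0.000 0.000
step 57	ang: 2.722 0.963 5.078	qd: 5.817 -2.108 14.084	tcp: 0.119 -0.261 -0.441	effort: 0.000 0.000 0.000
step 58	ang: 2.804 0.939 5.317	qd: 5.053 -1.145 17.704	tcp: 0.108 -0.232 -0.507	effort: 0.000 0.000 0.000
step 59	ang: 2.873 0.926 5.607	qd: 4.138 -0.768 20.837	tcp: 0.086 -0.193 -0.574


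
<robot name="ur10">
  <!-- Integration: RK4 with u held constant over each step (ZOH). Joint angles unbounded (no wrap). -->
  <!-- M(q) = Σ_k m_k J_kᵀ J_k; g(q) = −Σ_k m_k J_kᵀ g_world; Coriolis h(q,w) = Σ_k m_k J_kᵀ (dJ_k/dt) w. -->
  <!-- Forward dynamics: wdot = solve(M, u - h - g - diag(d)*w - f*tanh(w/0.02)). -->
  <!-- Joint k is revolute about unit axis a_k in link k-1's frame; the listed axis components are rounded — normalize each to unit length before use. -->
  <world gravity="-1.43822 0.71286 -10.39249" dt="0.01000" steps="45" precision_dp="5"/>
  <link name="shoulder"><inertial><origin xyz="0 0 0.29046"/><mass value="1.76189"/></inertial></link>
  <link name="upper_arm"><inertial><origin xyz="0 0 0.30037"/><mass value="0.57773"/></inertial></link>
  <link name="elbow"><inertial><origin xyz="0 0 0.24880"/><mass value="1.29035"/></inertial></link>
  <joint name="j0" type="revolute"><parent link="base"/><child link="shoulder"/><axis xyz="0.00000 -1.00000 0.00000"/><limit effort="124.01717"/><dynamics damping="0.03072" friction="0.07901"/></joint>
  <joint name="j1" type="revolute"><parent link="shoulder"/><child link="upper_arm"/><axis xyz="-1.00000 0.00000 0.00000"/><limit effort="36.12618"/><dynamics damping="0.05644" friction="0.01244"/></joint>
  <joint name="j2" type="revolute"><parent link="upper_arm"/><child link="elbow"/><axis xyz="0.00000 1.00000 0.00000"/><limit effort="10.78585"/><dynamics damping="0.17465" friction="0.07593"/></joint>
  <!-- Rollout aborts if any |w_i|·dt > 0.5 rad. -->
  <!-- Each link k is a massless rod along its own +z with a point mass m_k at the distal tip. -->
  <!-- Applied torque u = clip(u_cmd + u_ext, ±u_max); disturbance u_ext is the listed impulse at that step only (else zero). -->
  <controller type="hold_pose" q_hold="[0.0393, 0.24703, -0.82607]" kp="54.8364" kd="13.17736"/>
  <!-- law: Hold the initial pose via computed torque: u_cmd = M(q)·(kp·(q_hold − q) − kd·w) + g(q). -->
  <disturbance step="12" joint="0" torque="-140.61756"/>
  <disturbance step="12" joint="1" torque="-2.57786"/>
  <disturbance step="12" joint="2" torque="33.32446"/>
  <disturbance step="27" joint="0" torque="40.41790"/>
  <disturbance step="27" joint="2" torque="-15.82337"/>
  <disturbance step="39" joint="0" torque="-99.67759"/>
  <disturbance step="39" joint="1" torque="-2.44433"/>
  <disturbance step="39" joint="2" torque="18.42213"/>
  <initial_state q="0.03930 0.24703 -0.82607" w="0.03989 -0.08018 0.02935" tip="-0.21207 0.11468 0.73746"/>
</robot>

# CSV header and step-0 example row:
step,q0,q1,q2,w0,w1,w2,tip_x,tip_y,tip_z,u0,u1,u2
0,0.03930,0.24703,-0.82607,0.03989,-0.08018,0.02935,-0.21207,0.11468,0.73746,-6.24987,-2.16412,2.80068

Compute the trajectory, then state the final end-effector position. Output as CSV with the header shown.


step,q0,q1,q2,w0,w1,w2,tip_x,tip_y,tip_z,u0,u1,u2
1,0.03965,0.24628,-0.82589,0.03091,-0.06890,0.00905,-0.21231,0.11435,0.73750,-6.20260,-2.19186,2.80197
2,0.03993,0.24565,-0.82584,0.02474,-0.05886,0.00087,-0.21251,0.11406,0.73753,-6.15900,-2.21777,2.79781
3,0.04015,0.24510,-0.82585,0.02014,-0.04988,-0.00159,-0.21268,0.11382,0.73754,-6.11913,-2.24197,2.79141
4,0.04034,0.24464,-0.82587,0.01638,-0.04181,-0.00218,-0.21282,0.11361,0.73755,-6.08294,-2.26456,2.78474
5,0.04048,0.24426,-0.82589,0.01317,-0.03459,-0.00215,-0.21293,0.11343,0.73756,-6.05030,-2.28560,2.77843
6,0.04060,0.24395,-0.82591,0.01042,-0.02813,-0.00192,-0.21302,0.11329,0.73756,-6.02105,-2.30515,2.77267
7,0.04069,0.24370,-0.82593,0.00804,-0.02238,-0.00162,-0.21309,0.11317,0.73757,-5.99497,-2.32325,2.76747
8,0.04076,0.24350,-0.82594,0.00601,-0.01730,-0.00131,-0.21315,0.11308,0.73757,-5.97180,-2.33993,2.76282
9,0.04081,0.24335,-0.82596,0.00427,-0.01283,-0.00102,-0.21319,0.11301,0.73758,-5.95127,-2.35523,2.75868
10,0.04085,0.24324,-0.82597,0.00278,-0.00893,-0.00075,-0.21322,0.11296,0.73758,-5.93310,-2.36919,2.75500
11,0.04087,0.24317,-0.82597,0.00152,-0.00554,-0.00051,-0.21324,0.11293,0.73758,-5.91703,-2.38189,2.75173
12,0.04088,0.24313,-0.82598,0.00046,-0.00261,-0.00030,-0.21324,0.11291,0.73758,-124.01717,-4.97126,10.78585
13,0.03258,0.24339,-0.84193,-1.65010,0.05351,-3.13800,-0.20969,0.11232,0.73636,10.11442,-2.04037,1.64838
14,0.01738,0.24387,-0.87017,-1.39449,0.04262,-2.52563,-0.20298,0.11126,0.73418,8.86370,-2.04577,1.73737
15,0.00455,0.24425,-0.89285,-1.17252,0.03386,-2.02155,-0.19712,0.11037,0.73244,7.69064,-2.05762,1.81737
16,-0.00619,0.24455,-0.91094,-0.97875,0.02695,-1.60377,-0.19205,0.10965,0.73107,6.59200,-2.07420,1.89059
17,-0.01513,0.24479,-0.92521,-0.80902,0.02156,-1.25567,-0.18771,0.10908,0.73003,5.56455,-2.09412,1.95850
18,-0.02247,0.24499,-0.93628,-0.66001,0.01741,-0.96445,-0.18404,0.10862,0.72926,4.60510,-2.11625,2.02206
19,-0.02841,0.24514,-0.94469,-0.52907,0.01426,-0.72009,-0.18098,0.10828,0.72872,3.71045,-2.13968,2.08189
20,-0.03312,0.24527,-0.95085,-0.41399,0.01187,-0.51467,-0.17848,0.10804,0.72837,2.87740,-2.16371,2.13837
21,-0.03675,0.24538,-0.95512,-0.31294,0.01008,-0.34182,-0.17648,0.10787,0.72819,2.10279,-2.18777,2.19177
22,-0.03944,0.24548,-0.95780,-0.22433,0.00873,-0.19638,-0.17493,0.10778,0.72814,1.38350,-2.21144,2.24224
23,-0.04129,0.24556,-0.95915,-0.14680,0.00770,-0.07413,-0.17378,0.10775,0.72819,0.71648,-2.23440,2.28988
24,-0.04242,0.24563,-0.95938,-0.08034,0.00703,0.02160,-0.17299,0.10777,0.72834,0.09877,-2.25644,2.33911
25,-0.04296,0.24570,-0.95888,-0.02669,0.00688,0.07783,-0.17253,0.10782,0.72852,-0.47199,-2.27722,2.40081
26,-0.04299,0.24577,-0.95788,0.01877,0.00686,0.12153,-0.17235,0.10790,0.72871,-0.98999,-2.29658,2.45837
27,-0.04262,0.24584,-0.95650,0.05672,0.00695,0.15456,-0.17242,0.10800,0.72890,38.96195,-2.31451,-10.78585
28,-0.04110,0.24584,-0.96120,0.25037,-0.00805,-1.08081,-0.17423,0.10777,0.72774,-7.34799,-2.32440,4.33092
29,-0.03848,0.24576,-0.97064,0.27229,-0.00799,-0.80930,-0.17754,0.10726,0.72547,-7.28305,-2.32681,4.18617
30,-0.03568,0.24568,-0.97758,0.28722,-0.00756,-0.57965,-0.18059,0.10688,0.72362,-7.21745,-2.33037,4.05434
31,-0.03276,0.24561,-0.98239,0.29658,-0.00689,-0.38549,-0.18340,0.10661,0.72216,-7.15207,-2.33487,3.93457
32,-0.02977,0.24554,-0.98542,0.30152,-0.00605,-0.22158,-0.18600,0.10643,0.72102,-7.08752,-2.34009,3.82591
33,-0.02675,0.24549,-0.98694,0.30292,-0.00510,-0.08354,-0.18839,0.10633,0.72016,-7.02418,-2.34586,3.72743
34,-0.02373,0.24544,-0.98721,0.30042,-0.00400,0.02593,-0.19060,0.10630,0.71954,-6.96229,-2.35203,3.64236
35,-0.02076,0.24541,-0.98660,0.29184,-0.00253,0.09367,-0.19265,0.10631,0.71909,-6.90161,-2.35830,3.58107
36,-0.01789,0.24539,-0.98539,0.28224,-0.00117,0.14933,-0.19454,0.10637,0.71878,-6.84207,-2.36449,3.52551
37,-0.01512,0.24538,-0.98367,0.27197,0.00008,0.19499,-0.19629,0.10645,0.71858,-6.78380,-2.37056,3.47483
38,-0.01246,0.24539,-0.98153,0.26123,0.00120,0.23203,-0.19790,0.10656,0.71848,-6.72691,-2.37648,3.42855
39,-0.00990,0.24541,-0.97906,0.25021,0.00221,0.26165,-0.19939,0.10669,0.71846,-106.34906,-4.82653,10.78585
40,-0.01380,0.24563,-0.98599,-1.02625,0.04095,-1.62072,-0.19756,0.10644,0.71783,6.87990,-2.04999,2.32465
41,-0.02317,0.24599,-1.00022,-0.84763,0.03277,-1.23288,-0.19284,0.10587,0.71678,5.85682,-2.06574,2.34948
42,-0.03085,0.24629,-1.01090,-0.69062,0.02620,-0.90803,-0.18881,0.10545,0.71608,4.89765,-2.08458,2.37329
43,-0.03706,0.24652,-1.01860,-0.55248,0.02095,-0.63529,-0.18543,0.10515,0.71568,4.00005,-2.10551,2.39673
44,-0.04198,0.24671,-1.02380,-0.43093,0.01676,-0.40604,-0.18263,0.10496,0.71552,3.16155,-2.12773,2.42011
45,-0.04575,0.24686,-1.02688,-0.32407,0.01344,-0.21333,-0.18036,0.10486,0.71557,,,
# final tip position (m): -0.18036 0.10486 0.71557


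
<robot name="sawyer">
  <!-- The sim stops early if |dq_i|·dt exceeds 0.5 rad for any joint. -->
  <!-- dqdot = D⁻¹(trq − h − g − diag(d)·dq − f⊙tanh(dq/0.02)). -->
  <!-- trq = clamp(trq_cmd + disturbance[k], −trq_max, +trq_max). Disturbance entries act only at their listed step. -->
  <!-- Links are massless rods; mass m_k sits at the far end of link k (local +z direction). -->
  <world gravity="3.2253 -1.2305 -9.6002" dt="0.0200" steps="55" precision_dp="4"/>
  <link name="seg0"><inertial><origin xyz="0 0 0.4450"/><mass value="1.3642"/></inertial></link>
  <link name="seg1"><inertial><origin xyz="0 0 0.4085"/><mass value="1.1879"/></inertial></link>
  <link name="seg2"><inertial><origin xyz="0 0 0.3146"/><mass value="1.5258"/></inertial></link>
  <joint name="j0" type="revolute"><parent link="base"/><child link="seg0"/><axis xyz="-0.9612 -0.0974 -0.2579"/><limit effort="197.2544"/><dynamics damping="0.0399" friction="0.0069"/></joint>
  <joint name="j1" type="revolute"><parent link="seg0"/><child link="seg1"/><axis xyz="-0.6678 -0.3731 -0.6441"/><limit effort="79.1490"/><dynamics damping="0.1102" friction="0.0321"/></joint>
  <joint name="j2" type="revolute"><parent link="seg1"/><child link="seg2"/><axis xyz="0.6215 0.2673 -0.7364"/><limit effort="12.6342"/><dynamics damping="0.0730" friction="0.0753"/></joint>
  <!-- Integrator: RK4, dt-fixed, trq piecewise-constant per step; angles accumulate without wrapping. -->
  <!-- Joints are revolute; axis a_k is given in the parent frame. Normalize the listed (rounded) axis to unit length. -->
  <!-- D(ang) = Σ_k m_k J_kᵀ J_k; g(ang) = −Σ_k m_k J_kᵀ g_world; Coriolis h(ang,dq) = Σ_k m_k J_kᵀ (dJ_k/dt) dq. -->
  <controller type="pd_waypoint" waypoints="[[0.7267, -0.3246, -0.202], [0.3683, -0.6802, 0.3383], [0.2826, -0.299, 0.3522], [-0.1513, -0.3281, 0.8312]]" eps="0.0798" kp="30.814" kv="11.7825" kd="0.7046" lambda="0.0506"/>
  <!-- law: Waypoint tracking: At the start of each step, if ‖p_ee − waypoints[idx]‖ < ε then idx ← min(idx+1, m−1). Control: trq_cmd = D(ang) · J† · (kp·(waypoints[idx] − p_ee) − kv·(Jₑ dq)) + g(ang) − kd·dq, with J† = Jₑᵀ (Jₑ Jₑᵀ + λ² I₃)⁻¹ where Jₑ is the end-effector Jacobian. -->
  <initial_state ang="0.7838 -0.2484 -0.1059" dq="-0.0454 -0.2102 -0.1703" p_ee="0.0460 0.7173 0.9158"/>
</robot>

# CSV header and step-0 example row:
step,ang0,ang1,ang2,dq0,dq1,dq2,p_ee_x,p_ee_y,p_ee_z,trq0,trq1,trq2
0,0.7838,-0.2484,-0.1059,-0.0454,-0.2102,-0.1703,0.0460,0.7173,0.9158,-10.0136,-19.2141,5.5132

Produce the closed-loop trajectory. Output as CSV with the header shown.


step,ang0,ang1,ang2,dq0,dq1,dq2,p_ee_x,p_ee_y,p_ee_z,trq0,trq1,trq2
1,0.7908,-0.2768,-0.1226,0.7380,-2.5975,-1.4583,0.0517,0.7141,0.9168,-15.8695,-16.0059,5.5059
2,0.8101,-0.3396,-0.1460,1.1749,-3.6482,-0.8804,0.0663,0.7079,0.9176,-18.0125,-14.0421,4.2599
3,0.8364,-0.4216,-0.1650,1.4432,-4.5337,-1.0038,0.0876,0.6985,0.9179,-19.2768,-12.6239,3.7514
4,0.8668,-0.5184,-0.1855,1.5864,-5.1223,-1.0274,0.1143,0.6861,0.9168,-19.4213,-11.3821,3.1923
5,0.8992,-0.6256,-0.2075,1.6547,-5.5892,-1.1654,0.1454,0.6705,0.9138,-18.7518,-10.0767,2.7027
6,0.9326,-0.7411,-0.2324,1.6721,-5.9554,-1.3142,0.1802,0.6518,0.9083,-17.2801,-8.5480,2.1606
7,0.9659,-0.8632,-0.2604,1.6559,-6.2510,-1.4679,0.2181,0.6300,0.8996,-15.1766,-6.6941,1.5509
8,0.9986,-0.9906,-0.2912,1.6160,-6.4797,-1.5935,0.2583,0.6051,0.8874,-12.7410,-4.4731,0.8535
9,1.0304,-1.1218,-0.3239,1.5578,-6.6400,-1.6723,0.3002,0.5774,0.8711,-10.3945,-1.9124,0.0771
10,1.0608,-1.2554,-0.3577,1.4829,-6.7279,-1.6942,0.3430,0.5474,0.8504,-8.5455,0.8973,-0.7525
11,1.0896,-1.3900,-0.3913,1.3902,-6.7431,-1.6616,0.3858,0.5156,0.8250,-7.4520,3.8270,-1.5957
12,1.1163,-1.5243,-0.4237,1.2770,-6.6905,-1.5857,0.4279,0.4826,0.7951,-7.1610,6.7437,-2.4103
13,1.1404,-1.6568,-0.4543,1.1396,-6.5801,-1.4826,0.4685,0.4491,0.7608,-7.5483,9.5356,-3.1588
14,1.1616,-1.7867,-0.4827,0.9735,-6.4246,-1.3697,0.5068,0.4157,0.7228,-8.4078,12.1229,-3.8133
15,1.1791,-1.9132,-0.5088,0.7741,-6.2378,-1.2636,0.5421,0.3830,0.6816,-9.5357,14.4585,-4.3561
16,1.1922,-2.0357,-0.5329,0.5359,-6.0327,-1.1788,0.5742,0.3515,0.6379,-10.7838,16.5234,-4.7779
17,1.2001,-2.1541,-0.5556,0.2527,-5.8209,-1.1282,0.6027,0.3217,0.5925,-12.0829,18.3221,-5.0760
18,1.2018,-2.2682,-0.5777,-0.0820,-5.6113,-1.1226,0.6274,0.2939,0.5461,-13.4531,19.8803,-5.2515
19,1.1963,-2.3782,-0.6001,-0.4752,-5.4095,-1.1706,0.6482,0.2687,0.4995,-15.0166,21.2453,-5.3087
20,1.1822,-2.4843,-0.6240,-0.9364,-5.2168,-1.2758,0.6650,0.2464,0.4533,-17.0256,22.4930,-5.2546
21,1.1580,-2.5866,-0.6505,-1.4811,-5.0312,-1.4364,0.6780,0.2274,0.4083,-19.9570,23.7453,-5.0983
22,1.1217,-2.6853,-0.6806,-2.1452,-4.8511,-1.6457,0.6870,0.2123,0.3652,-24.6786,25.2001,-4.8493
23,1.0700,-2.7806,-0.7152,-3.0148,-4.6876,-1.9056,0.6921,0.2013,0.3249,-32.4394,27.0865,-4.5024
24,0.9971,-2.8731,-0.7558,-4.2533,-4.5817,-2.2666,0.6930,0.1948,0.2885,-39.8372,28.3269,-3.9852
25,0.8963,-2.9644,-0.8064,-5.8035,-4.5525,-2.9023,0.6891,0.1929,0.2573,-6.9393,19.9028,-3.1105
26,0.7857,-3.0506,-0.8732,-5.2391,-4.0332,-3.7055,0.6802,0.1955,0.2323,41.6158,9.6775,-2.2525
27,0.7146,-3.1183,-0.9471,-1.9090,-2.7314,-3.5266,0.6694,0.1994,0.2130,42.1987,8.6754,-2.0931
28,0.7078,-3.1608,-1.0111,1.1923,-1.5452,-2.8368,0.6611,0.2012,0.1966,32.2463,8.3260,-2.1419
29,0.7554,-3.1836,-1.0626,3.5534,-0.7624,-2.3220,0.6564,0.1997,0.1813,23.9969,7.6091,-2.0521
30,0.8447,-3.1943,-1.1060,5.3742,-0.3367,-2.0275,0.6543,0.1948,0.1661,18.1258,7.1550,-1.9020
31,0.9669,-3.1992,-1.1446,6.8354,-0.1784,-1.8212,0.6538,0.1873,0.1504,13.4403,7.3521,-1.8243
32,1.1154,-3.2029,-1.1787,8.0151,-0.2128,-1.5734,0.6543,0.1776,0.1336,8.5783,8.3776,-1.9110
33,1.2846,-3.2088,-1.2068,8.8996,-0.3826,-1.1962,0.6559,0.1657,0.1151,2.4822,10.2811,-2.2081
34,1.4678,-3.2189,-1.2258,9.4120,-0.6404,-0.6546,0.6587,0.1507,0.0947,-5.2348,12.9491,-2.7173
35,1.6567,-3.2348,-1.2326,9.4578,-0.9422,0.0142,0.6631,0.1316,0.0728,-13.9094,16.0113,-3.3766
36,1.8413,-3.2568,-1.2260,8.9898,-1.2472,0.6831,0.6688,0.1075,0.0508,-21.7614,18.8402,-4.0316
37,2.0120,-3.2844,-1.2065,8.0770,-1.5045,1.2723,0.6753,0.0784,0.0300,-26.8484,20.7880,-4.6109
38,2.1617,-3.3165,-1.1771,6.8979,-1.6833,1.6617,0.6817,0.0458,0.0116,-28.4323,21.5612,-4.9809
39,2.2873,-3.3512,-1.1421,5.6607,-1.7746,1.8100,0.6871,0.0118,-0.0039,-27.1604,21.2925,-5.0903
40,2.3890,-3.3869,-1.1061,4.5198,-1.7878,1.7582,0.6911,-0.0218,-0.0167,-24.2282,20.3329,-4.9793
41,2.4696,-3.4223,-1.0724,3.5497,-1.7408,1.5870,0.6934,-0.0533,-0.0274,-20.6527,19.0340,-4.7364
42,2.5327,-3.4563,-1.0425,2.7648,-1.6524,1.3737,0.6944,-0.0820,-0.0366,-17.0627,17.6510,-4.4491
43,2.5818,-3.4882,-1.0169,2.1476,-1.5387,1.1697,0.6944,-0.1075,-0.0447,-13.7699,16.3353,-4.1768
44,2.6199,-3.5178,-0.9951,1.6696,-1.4129,0.9989,0.6937,-0.1298,-0.0522,-10.8922,15.1612,-3.9480
45,2.6497,-3.5448,-0.9764,1.3020,-1.2846,0.8663,0.6926,-0.1492,-0.0591,-8.4458,14.1538,-3.7691
46,2.6729,-3.5692,-0.9600,1.0198,-1.1606,0.7676,0.6914,-0.1660,-0.0658,-6.4004,13.3114,-3.6352
47,2.6911,-3.5913,-0.9453,0.8031,-1.0446,0.6951,0.6902,-0.1806,-0.0721,-4.7077,12.6186,-3.5371
48,2.7055,-3.6111,-0.9320,0.6365,-0.9388,0.6417,0.6890,-0.1932,-0.0782,-3.3159,12.0552,-3.4659
49,2.7170,-3.6289,-0.9195,0.5082,-0.8435,0.6016,0.6879,-0.2042,-0.0840,-2.1762,11.6001,-3.4139
50,2.7262,-3.6449,-0.9078,0.4090,-0.7586,0.5703,0.6870,-0.2139,-0.0897,-1.2450,11.2338,-3.3756
51,2.7336,-3.6594,-0.8966,0.3324,-0.6833,0.5452,0.6861,-0.2224,-0.0951,-0.4851,10.9394,-3.3468
52,2.7396,-3.6723,-0.8859,0.2729,-0.6165,0.5241,0.6854,-0.2299,-0.1002,0.1350,10.7026,-3.3247
53,2.7446,-3.6841,-0.8756,0.2268,-0.5574,0.5058,0.6848,-0.2365,-0.1051,0.6415,10.5116,-3.3071
54,2.7488,-3.6947,-0.8656,0.1909,-0.5048,0.4895,0.6843,-0.2425,-0.1098,1.0557,10.3569,-3.2929
55,2.7524,-3.7043,-0.8560,0.1629,-0.4580,0.4747,0.6839,-0.2478,-0.1142,,,


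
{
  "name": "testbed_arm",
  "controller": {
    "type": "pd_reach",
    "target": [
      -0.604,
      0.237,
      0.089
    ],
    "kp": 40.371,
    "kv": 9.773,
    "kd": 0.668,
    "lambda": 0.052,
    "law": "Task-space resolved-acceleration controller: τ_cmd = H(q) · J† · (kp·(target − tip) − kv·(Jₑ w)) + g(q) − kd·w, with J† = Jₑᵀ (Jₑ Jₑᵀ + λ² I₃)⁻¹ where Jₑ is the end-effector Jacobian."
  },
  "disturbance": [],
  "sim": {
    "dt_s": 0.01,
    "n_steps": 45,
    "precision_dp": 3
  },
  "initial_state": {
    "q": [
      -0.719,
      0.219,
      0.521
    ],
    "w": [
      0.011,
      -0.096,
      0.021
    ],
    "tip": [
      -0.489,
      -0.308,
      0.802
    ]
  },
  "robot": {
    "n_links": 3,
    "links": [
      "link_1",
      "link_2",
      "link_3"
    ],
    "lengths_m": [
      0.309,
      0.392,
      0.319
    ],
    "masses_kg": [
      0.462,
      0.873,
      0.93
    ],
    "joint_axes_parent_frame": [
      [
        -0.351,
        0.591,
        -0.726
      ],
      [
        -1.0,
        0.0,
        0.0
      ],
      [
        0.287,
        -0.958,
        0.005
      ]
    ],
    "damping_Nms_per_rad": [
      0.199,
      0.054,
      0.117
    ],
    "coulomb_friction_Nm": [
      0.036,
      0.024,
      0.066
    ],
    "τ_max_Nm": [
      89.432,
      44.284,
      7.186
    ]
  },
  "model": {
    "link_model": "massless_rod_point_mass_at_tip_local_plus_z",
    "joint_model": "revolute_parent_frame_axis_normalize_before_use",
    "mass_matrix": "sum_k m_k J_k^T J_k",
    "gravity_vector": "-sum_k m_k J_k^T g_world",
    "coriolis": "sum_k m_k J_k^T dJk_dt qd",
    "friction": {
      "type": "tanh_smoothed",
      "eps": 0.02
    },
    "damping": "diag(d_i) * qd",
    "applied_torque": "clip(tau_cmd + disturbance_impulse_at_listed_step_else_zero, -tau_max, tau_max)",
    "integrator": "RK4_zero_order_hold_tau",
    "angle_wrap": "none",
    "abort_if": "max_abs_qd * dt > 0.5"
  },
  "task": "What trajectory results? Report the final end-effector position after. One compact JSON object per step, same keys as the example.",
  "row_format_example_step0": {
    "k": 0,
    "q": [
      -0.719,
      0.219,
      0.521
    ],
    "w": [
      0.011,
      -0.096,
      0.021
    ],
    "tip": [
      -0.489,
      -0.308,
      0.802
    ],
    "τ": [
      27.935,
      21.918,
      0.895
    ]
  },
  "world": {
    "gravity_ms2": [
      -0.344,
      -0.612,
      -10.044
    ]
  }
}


{"k":1,"q":[-0.716,0.219,0.531],"w":[0.677,0.068,1.962],"tip":[-0.489,-0.308,0.801],"\u03c4":[25.577,19.63,-0.636]}
{"k":2,"q":[-0.706,0.22,0.557],"w":[1.139,0.256,3.271],"tip":[-0.49,-0.305,0.797],"\u03c4":[22.859,17.324,-1.532]}
{"k":3,"q":[-0.694,0.224,0.594],"w":[1.434,0.464,4.104],"tip":[-0.492,-0.301,0.793],"\u03c4":[20.028,15.082,-2.0]}
{"k":4,"q":[-0.678,0.23,0.638],"w":[1.598,0.689,4.595],"tip":[-0.493,-0.294,0.787],"\u03c4":[17.286,12.968,-2.198]}
{"k":5,"q":[-0.662,0.238,0.685],"w":[1.663,0.924,4.846],"tip":[-0.496,-0.286,0.781],"\u03c4":[14.76,11.021,-2.236]}
{"k":6,"q":[-0.645,0.248,0.734],"w":[1.656,1.168,4.936],"tip":[-0.498,-0.276,0.774],"\u03c4":[12.513,9.256,-2.19]}
{"k":7,"q":[-0.629,0.261,0.783],"w":[1.599,1.415,4.918],"tip":[-0.5,-0.265,0.766],"\u03c4":[10.558,7.672,-2.105]}
{"k":8,"q":[-0.614,0.277,0.832],"w":[1.506,1.662,4.828],"tip":[-0.503,-0.253,0.758],"\u03c4":[8.883,6.261,-2.01]}
{"k":9,"q":[-0.599,0.294,0.88],"w":[1.391,1.905,4.692],"tip":[-0.506,-0.24,0.749],"\u03c4":[7.461,5.008,-1.918]}
{"k":10,"q":[-0.586,0.315,0.926],"w":[1.263,2.142,4.525],"tip":[-0.509,-0.227,0.741],"\u03c4":[6.263,3.894,-1.836]}
{"k":11,"q":[-0.574,0.337,0.97],"w":[1.128,2.371,4.338],"tip":[-0.512,-0.212,0.731],"\u03c4":[5.26,2.903,-1.766]}
{"k":12,"q":[-0.563,0.362,1.012],"w":[0.991,2.589,4.136],"tip":[-0.514,-0.198,0.722],"\u03c4":[4.424,2.017,-1.707]}
{"k":13,"q":[-0.554,0.389,1.053],"w":[0.857,2.795,3.925],"tip":[-0.517,-0.183,0.712],"\u03c4":[3.732,1.221,-1.657]}
{"k":14,"q":[-0.546,0.418,1.091],"w":[0.727,2.987,3.707],"tip":[-0.52,-0.168,0.702],"\u03c4":[3.163,0.5,-1.614]}
{"k":15,"q":[-0.54,0.449,1.127],"w":[0.603,3.165,3.486],"tip":[-0.523,-0.153,0.691],"\u03c4":[2.699,-0.159,-1.575]}
{"k":16,"q":[-0.534,0.481,1.16],"w":[0.486,3.327,3.261],"tip":[-0.526,-0.138,0.681],"\u03c4":[2.326,-0.765,-1.538]}
{"k":17,"q":[-0.53,0.515,1.192],"w":[0.378,3.474,3.036],"tip":[-0.529,-0.123,0.67],"\u03c4":[2.029,-1.329,-1.501]}
{"k":18,"q":[-0.526,0.55,1.221],"w":[0.278,3.603,2.811],"tip":[-0.532,-0.108,0.659],"\u03c4":[1.798,-1.858,-1.463]}
{"k":19,"q":[-0.524,0.587,1.248],"w":[0.187,3.716,2.588],"tip":[-0.535,-0.094,0.648],"\u03c4":[1.624,-2.358,-1.422]}
{"k":20,"q":[-0.523,0.625,1.273],"w":[0.104,3.812,2.367],"tip":[-0.537,-0.08,0.636],"\u03c4":[1.499,-2.835,-1.377]}
{"k":21,"q":[-0.522,0.663,1.296],"w":[0.029,3.892,2.149],"tip":[-0.54,-0.065,0.624],"\u03c4":[1.414,-3.291,-1.328]}
{"k":22,"q":[-0.522,0.702,1.316],"w":[-0.037,3.954,1.937],"tip":[-0.543,-0.052,0.613],"\u03c4":[1.36,-3.731,-1.275]}
{"k":23,"q":[-0.523,0.742,1.334],"w":[-0.095,4.001,1.731],"tip":[-0.546,-0.038,0.601],"\u03c4":[1.333,-4.155,-1.218]}
{"k":24,"q":[-0.524,0.782,1.351],"w":[-0.147,4.031,1.531],"tip":[-0.548,-0.025,0.588],"\u03c4":[1.331,-4.565,-1.156]}
{"k":25,"q":[-0.526,0.823,1.365],"w":[-0.193,4.047,1.338],"tip":[-0.551,-0.012,0.576],"\u03c4":[1.35,-4.962,-1.089]}
{"k":26,"q":[-0.528,0.863,1.377],"w":[-0.234,4.048,1.152],"tip":[-0.553,0.001,0.564],"\u03c4":[1.386,-5.346,-1.019]}
{"k":27,"q":[-0.53,0.904,1.388],"w":[-0.269,4.035,0.974],"tip":[-0.556,0.013,0.551],"\u03c4":[1.437,-5.717,-0.945]}
{"k":28,"q":[-0.533,0.944,1.397],"w":[-0.3,4.01,0.805],"tip":[-0.558,0.025,0.539],"\u03c4":[1.499,-6.075,-0.869]}
{"k":29,"q":[-0.536,0.984,1.404],"w":[-0.327,3.972,0.645],"tip":[-0.56,0.036,0.526],"\u03c4":[1.569,-6.418,-0.791]}
{"k":30,"q":[-0.54,1.023,1.41],"w":[-0.35,3.924,0.494],"tip":[-0.562,0.047,0.513],"\u03c4":[1.646,-6.747,-0.711]}
{"k":31,"q":[-0.543,1.062,1.414],"w":[-0.37,3.865,0.353],"tip":[-0.564,0.058,0.501],"\u03c4":[1.729,-7.06,-0.632]}
{"k":32,"q":[-0.547,1.1,1.417],"w":[-0.387,3.797,0.221],"tip":[-0.566,0.068,0.488],"\u03c4":[1.815,-7.356,-0.552]}
{"k":33,"q":[-0.551,1.138,1.419],"w":[-0.402,3.72,0.1],"tip":[-0.568,0.078,0.475],"\u03c4":[1.903,-7.635,-0.474]}
{"k":34,"q":[-0.555,1.175,1.419],"w":[-0.414,3.637,-0.009],"tip":[-0.569,0.088,0.463],"\u03c4":[1.993,-7.897,-0.401]}
{"k":35,"q":[-0.559,1.211,1.419],"w":[-0.422,3.547,-0.093],"tip":[-0.571,0.097,0.45],"\u03c4":[2.083,-8.141,-0.349]}
{"k":36,"q":[-0.564,1.246,1.417],"w":[-0.429,3.453,-0.17],"tip":[-0.572,0.106,0.437],"\u03c4":[2.174,-8.366,-0.298]}
{"k":37,"q":[-0.568,1.28,1.415],"w":[-0.435,3.355,-0.242],"tip":[-0.573,0.114,0.425],"\u03c4":[2.264,-8.572,-0.246]}
{"k":38,"q":[-0.572,1.313,1.412],"w":[-0.44,3.252,-0.306],"tip":[-0.574,0.122,0.413],"\u03c4":[2.355,-8.76,-0.194]}
{"k":39,"q":[-0.577,1.345,1.409],"w":[-0.445,3.147,-0.365],"tip":[-0.575,0.129,0.4],"\u03c4":[2.445,-8.928,-0.144]}
{"k":40,"q":[-0.581,1.376,1.405],"w":[-0.449,3.04,-0.416],"tip":[-0.576,0.136,0.388],"\u03c4":[2.535,-9.078,-0.096]}
{"k":41,"q":[-0.586,1.406,1.401],"w":[-0.453,2.932,-0.462],"tip":[-0.576,0.143,0.376],"\u03c4":[2.624,-9.21,-0.051]}
{"k":42,"q":[-0.59,1.434,1.396],"w":[-0.456,2.822,-0.501],"tip":[-0.577,0.149,0.365],"\u03c4":[2.711,-9.323,-0.008]}
{"k":43,"q":[-0.595,1.462,1.391],"w":[-0.459,2.713,-0.534],"tip":[-0.577,0.155,0.353],"\u03c4":[2.798,-9.42,0.031]}
{"k":44,"q":[-0.599,1.489,1.385],"w":[-0.461,2.603,-0.562],"tip":[-0.577,0.161,0.342],"\u03c4":[2.883,-9.5,0.066]}
{"k":45,"q":[-0.604,1.514,1.38],"w":[-0.463,2.494,-0.585],"tip":[-0.577,0.166,0.331]}
{"summary": "final tip position (m): -0.577 0.166 0.331"}
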